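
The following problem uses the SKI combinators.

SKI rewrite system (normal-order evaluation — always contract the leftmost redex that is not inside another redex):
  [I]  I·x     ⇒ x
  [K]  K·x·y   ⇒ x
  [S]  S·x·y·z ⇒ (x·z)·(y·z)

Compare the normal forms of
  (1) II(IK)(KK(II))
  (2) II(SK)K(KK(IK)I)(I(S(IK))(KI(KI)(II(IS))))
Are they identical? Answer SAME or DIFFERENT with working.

Answer: DIFFERENT — A ⇓ KK, B ⇓ I

Working:
Term A:
  start: II(IK)(KK(II))
  step 1: I(IK)(KK(II))
  step 2: IK(KK(II))
  step 3: K(KK(II))
  step 4: KK

Term B:
  start: II(SK)K(KK(IK)I)(I(S(IK))(KI(KI)(II(IS))))
  step 1: I(SK)K(KK(IK)I)(I(S(IK))(KI(KI)(II(IS))))
  step 2: SKK(KK(IK)I)(I(S(IK))(KI(KI)(II(IS))))
  step 3: K(KK(IK)I)(K(KK(IK)I))(I(S(IK))(KI(KI)(II(IS))))
  step 4: KK(IK)I(I(S(IK))(KI(KI)(II(IS))))
  step 5: KI(I(S(IK))(KI(KI)(II(IS))))
  step 6: I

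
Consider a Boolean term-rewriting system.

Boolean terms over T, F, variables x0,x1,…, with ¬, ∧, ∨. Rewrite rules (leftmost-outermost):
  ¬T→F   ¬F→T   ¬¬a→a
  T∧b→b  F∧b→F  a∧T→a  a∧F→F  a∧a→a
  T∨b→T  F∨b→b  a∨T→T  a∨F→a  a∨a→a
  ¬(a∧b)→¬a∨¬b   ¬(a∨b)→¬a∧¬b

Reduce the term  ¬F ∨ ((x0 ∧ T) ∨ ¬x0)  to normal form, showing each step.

Answer: normal form = T  (in 2 steps)

Working:
  start: ¬F ∨ ((x0 ∧ T) ∨ ¬x0)
  [1] T ∨ ((x0 ∧ T) ∨ ¬x0)
  [2] T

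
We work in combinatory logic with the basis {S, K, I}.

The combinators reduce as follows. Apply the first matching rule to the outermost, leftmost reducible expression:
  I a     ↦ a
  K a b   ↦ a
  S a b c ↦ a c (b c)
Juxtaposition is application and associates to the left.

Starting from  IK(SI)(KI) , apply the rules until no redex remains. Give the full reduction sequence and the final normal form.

  start: IK(SI)(KI)
  [1] K(SI)(KI)
  [2] SI

Answer: normal form = SI  (in 2 steps)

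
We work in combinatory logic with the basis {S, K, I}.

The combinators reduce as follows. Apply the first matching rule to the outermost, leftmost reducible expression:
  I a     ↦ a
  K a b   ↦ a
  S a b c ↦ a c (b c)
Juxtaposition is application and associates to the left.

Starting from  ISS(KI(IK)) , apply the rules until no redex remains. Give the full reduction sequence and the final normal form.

Answer: normal form = SSI  (in 2 steps)

Derivation:
  start: ISS(KI(IK))
  [1] SS(KI(IK))
  [2] SSI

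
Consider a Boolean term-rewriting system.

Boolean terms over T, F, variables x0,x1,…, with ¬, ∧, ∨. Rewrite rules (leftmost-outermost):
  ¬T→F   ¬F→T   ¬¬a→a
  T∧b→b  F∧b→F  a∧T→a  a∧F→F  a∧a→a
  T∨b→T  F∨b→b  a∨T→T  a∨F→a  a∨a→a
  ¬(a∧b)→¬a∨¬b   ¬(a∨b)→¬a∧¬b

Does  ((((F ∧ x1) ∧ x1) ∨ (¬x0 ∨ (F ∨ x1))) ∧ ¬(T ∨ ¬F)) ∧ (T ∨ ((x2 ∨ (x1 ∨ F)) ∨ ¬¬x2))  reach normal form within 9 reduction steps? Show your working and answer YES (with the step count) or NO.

  start: ((((F ∧ x1) ∧ x1) ∨ (¬x0 ∨ (F ∨ x1))) ∧ ¬(T ∨ ¬F)) ∧ (T ∨ ((x2 ∨ (x1 ∨ F)) ∨ ¬¬x2))
  step 1: (((F ∧ x1) ∨ (¬x0 ∨ (F ∨ x1))) ∧ ¬(T ∨ ¬F)) ∧ (T ∨ ((x2 ∨ (x1 ∨ F)) ∨ ¬¬x2))
  step 2: ((F ∨ (¬x0 ∨ (F ∨ x1))) ∧ ¬(T ∨ ¬F)) ∧ (T ∨ ((x2 ∨ (x1 ∨ F)) ∨ ¬¬x2))
  step 3: ((¬x0 ∨ (F ∨ x1)) ∧ ¬(T ∨ ¬F)) ∧ (T ∨ ((x2 ∨ (x1 ∨ F)) ∨ ¬¬x2))
  step 4: ((¬x0 ∨ x1) ∧ ¬(T ∨ ¬F)) ∧ (T ∨ ((x2 ∨ (x1 ∨ F)) ∨ ¬¬x2))
  step 5: ((¬x0 ∨ x1) ∧ (¬T ∧ ¬¬F)) ∧ (T ∨ ((x2 ∨ (x1 ∨ F)) ∨ ¬¬x2))
  step 6: ((¬x0 ∨ x1) ∧ (F ∧ ¬¬F)) ∧ (T ∨ ((x2 ∨ (x1 ∨ F)) ∨ ¬¬x2))
  step 7: ((¬x0 ∨ x1) ∧ F) ∧ (T ∨ ((x2 ∨ (x1 ∨ F)) ∨ ¬¬x2))
  step 8: F ∧ (T ∨ ((x2 ∨ (x1 ∨ F)) ∨ ¬¬x2))
  step 9: F

Answer: YES — reaches normal form F in 9 ≤ 9 steps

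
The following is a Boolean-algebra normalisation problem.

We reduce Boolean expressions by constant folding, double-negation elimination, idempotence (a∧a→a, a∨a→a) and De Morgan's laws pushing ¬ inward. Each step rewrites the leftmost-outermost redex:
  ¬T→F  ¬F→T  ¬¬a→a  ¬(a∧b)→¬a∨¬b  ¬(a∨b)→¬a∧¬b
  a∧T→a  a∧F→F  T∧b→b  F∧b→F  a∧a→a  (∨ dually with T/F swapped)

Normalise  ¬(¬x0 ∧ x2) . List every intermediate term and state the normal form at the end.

  start: ¬(¬x0 ∧ x2)
  [1] ¬¬x0 ∨ ¬x2
  [2] x0 ∨ ¬x2

Answer: normal form = x0 ∨ ¬x2  (in 2 steps)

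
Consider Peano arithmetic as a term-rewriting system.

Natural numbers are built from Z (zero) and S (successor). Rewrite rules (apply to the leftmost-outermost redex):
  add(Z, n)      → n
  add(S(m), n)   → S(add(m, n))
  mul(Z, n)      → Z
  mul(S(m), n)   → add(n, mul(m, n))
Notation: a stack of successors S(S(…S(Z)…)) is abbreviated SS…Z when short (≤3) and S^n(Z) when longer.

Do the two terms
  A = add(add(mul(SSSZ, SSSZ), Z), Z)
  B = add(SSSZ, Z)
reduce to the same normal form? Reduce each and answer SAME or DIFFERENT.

Term A:
  start: add(add(mul(SSSZ, SSSZ), Z), Z)
  step 1: add(add(add(SSSZ, mul(SSZ, SSSZ)), Z), Z)
  step 2: add(add(S(add(SSZ, mul(SSZ, SSSZ))), Z), Z)
  step 3: add(S(add(add(SSZ, mul(SSZ, SSSZ)), Z)), Z)
  step 4: S(add(add(add(SSZ, mul(SSZ, SSSZ)), Z), Z))
  step 5: S(add(add(S(add(SZ, mul(SSZ, SSSZ))), Z), Z))
  step 6: S(add(S(add(add(SZ, mul(SSZ, SSSZ)), Z)), Z))
  step 7: S(S(add(add(add(SZ, mul(SSZ, SSSZ)), Z), Z)))
  step 8: S(S(add(add(S(add(Z, mul(SSZ, SSSZ))), Z), Z)))
  step 9: S(S(add(S(add(add(Z, mul(SSZ, SSSZ)), Z)), Z)))
  step 10: S(S(S(add(add(add(Z, mul(SSZ, SSSZ)), Z), Z))))
  step 11: S(S(S(add(add(mul(SSZ, SSSZ), Z), Z))))
  step 12: S(S(S(add(add(add(SSSZ, mul(SZ, SSSZ)), Z), Z))))
  step 13: S(S(S(add(add(S(add(SSZ, mul(SZ, SSSZ))), Z), Z))))
  step 14: S(S(S(add(S(add(add(SSZ, mul(SZ, SSSZ)), Z)), Z))))
  step 15: S(S(S(S(add(add(add(SSZ, mul(SZ, SSSZ)), Z), Z)))))
  step 16: S(S(S(S(add(add(S(add(SZ, mul(SZ, SSSZ))), Z), Z)))))
  step 17: S(S(S(S(add(S(add(add(SZ, mul(SZ, SSSZ)), Z)), Z)))))
  step 18: S(S(S(S(S(add(add(add(SZ, mul(SZ, SSSZ)), Z), Z))))))
  step 19: S(S(S(S(S(add(add(S(add(Z, mul(SZ, SSSZ))), Z), Z))))))
  step 20: S(S(S(S(S(add(S(add(add(Z, mul(SZ, SSSZ)), Z)), Z))))))
  step 21: S(S(S(S(S(S(add(add(add(Z, mul(SZ, SSSZ)), Z), Z)))))))
  step 22: S(S(S(S(S(S(add(add(mul(SZ, SSSZ), Z), Z)))))))
  step 23: S(S(S(S(S(S(add(add(add(SSSZ, mul(Z, SSSZ)), Z), Z)))))))
  step 24: S(S(S(S(S(S(add(add(S(add(SSZ, mul(Z, SSSZ))), Z), Z)))))))
  step 25: S(S(S(S(S(S(add(S(add(add(SSZ, mul(Z, SSSZ)), Z)), Z)))))))
  step 26: S(S(S(S(S(S(S(add(add(add(SSZ, mul(Z, SSSZ)), Z), Z))))))))
  step 27: S(S(S(S(S(S(S(add(add(S(add(SZ, mul(Z, SSSZ))), Z), Z))))))))
  step 28: S(S(S(S(S(S(S(add(S(add(add(SZ, mul(Z, SSSZ)), Z)), Z))))))))
  step 29: S(S(S(S(S(S(S(S(add(add(add(SZ, mul(Z, SSSZ)), Z), Z)))))))))
  step 30: S(S(S(S(S(S(S(S(add(add(S(add(Z, mul(Z, SSSZ))), Z), Z)))))))))
  step 31: S(S(S(S(S(S(S(S(add(S(add(add(Z, mul(Z, SSSZ)), Z)), Z)))))))))
  step 32: S(S(S(S(S(S(S(S(S(add(add(add(Z, mul(Z, SSSZ)), Z), Z))))))))))
  step 33: S(S(S(S(S(S(S(S(S(add(add(mul(Z, SSSZ), Z), Z))))))))))
  step 34: S(S(S(S(S(S(S(S(S(add(add(Z, Z), Z))))))))))
  step 35: S(S(S(S(S(S(S(S(S(add(Z, Z))))))))))
  step 36: S^9(Z)

Term B:
  start: add(SSSZ, Z)
  step 1: S(add(SSZ, Z))
  step 2: S(S(add(SZ, Z)))
  step 3: S(S(S(add(Z, Z))))
  step 4: SSSZ

Answer: DIFFERENT — A ⇓ S^9(Z), B ⇓ SSSZ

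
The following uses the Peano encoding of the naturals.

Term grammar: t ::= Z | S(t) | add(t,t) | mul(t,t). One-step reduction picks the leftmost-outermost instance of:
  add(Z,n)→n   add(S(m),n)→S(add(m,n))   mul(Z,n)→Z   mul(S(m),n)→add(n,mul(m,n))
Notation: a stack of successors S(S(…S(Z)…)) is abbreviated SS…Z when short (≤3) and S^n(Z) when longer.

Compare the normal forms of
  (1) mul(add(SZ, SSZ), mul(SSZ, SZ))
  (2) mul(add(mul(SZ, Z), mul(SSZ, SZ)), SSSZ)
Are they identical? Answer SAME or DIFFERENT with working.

Answer: SAME — A ⇓ S^6(Z), B ⇓ S^6(Z)

Derivation:
Term A:
  start: mul(add(SZ, SSZ), mul(SSZ, SZ))
  [1] mul(S(add(Z, SSZ)), mul(SSZ, SZ))
  [2] add(mul(SSZ, SZ), mul(add(Z, SSZ), mul(SSZ, SZ)))
  [3] add(add(SZ, mul(SZ, SZ)), mul(add(Z, SSZ), mul(SSZ, SZ)))
  [4] add(S(add(Z, mul(SZ, SZ))), mul(add(Z, SSZ), mul(SSZ, SZ)))
  [5] S(add(add(Z, mul(SZ, SZ)), mul(add(Z, SSZ), mul(SSZ, SZ))))
  [6] S(add(mul(SZ, SZ), mul(add(Z, SSZ), mul(SSZ, SZ))))
  [7] S(add(add(SZ, mul(Z, SZ)), mul(add(Z, SSZ), mul(SSZ, SZ))))
  [8] S(add(S(add(Z, mul(Z, SZ))), mul(add(Z, SSZ), mul(SSZ, SZ))))
  [9] S(S(add(add(Z, mul(Z, SZ)), mul(add(Z, SSZ), mul(SSZ, SZ)))))
  [10] S(S(add(mul(Z, SZ), mul(add(Z, SSZ), mul(SSZ, SZ)))))
  [11] S(S(add(Z, mul(add(Z, SSZ), mul(SSZ, SZ)))))
  [12] S(S(mul(add(Z, SSZ), mul(SSZ, SZ))))
  [13] S(S(mul(SSZ, mul(SSZ, SZ))))
  [14] S(S(add(mul(SSZ, SZ), mul(SZ, mul(SSZ, SZ)))))
  [15] S(S(add(add(SZ, mul(SZ, SZ)), mul(SZ, mul(SSZ, SZ)))))
  [16] S(S(add(S(add(Z, mul(SZ, SZ))), mul(SZ, mul(SSZ, SZ)))))
  [17] S(S(S(add(add(Z, mul(SZ, SZ)), mul(SZ, mul(SSZ, SZ))))))
  [18] S(S(S(add(mul(SZ, SZ), mul(SZ, mul(SSZ, SZ))))))
  [19] S(S(S(add(add(SZ, mul(Z, SZ)), mul(SZ, mul(SSZ, SZ))))))
  [20] S(S(S(add(S(add(Z, mul(Z, SZ))), mul(SZ, mul(SSZ, SZ))))))
  [21] S(S(S(S(add(add(Z, mul(Z, SZ)), mul(SZ, mul(SSZ, SZ)))))))
  [22] S(S(S(S(add(mul(Z, SZ), mul(SZ, mul(SSZ, SZ)))))))
  [23] S(S(S(S(add(Z, mul(SZ, mul(SSZ, SZ)))))))
  [24] S(S(S(S(mul(SZ, mul(SSZ, SZ))))))
  [25] S(S(S(S(add(mul(SSZ, SZ), mul(Z, mul(SSZ, SZ)))))))
  [26] S(S(S(S(add(add(SZ, mul(SZ, SZ)), mul(Z, mul(SSZ, SZ)))))))
  [27] S(S(S(S(add(S(add(Z, mul(SZ, SZ))), mul(Z, mul(SSZ, SZ)))))))
  [28] S(S(S(S(S(add(add(Z, mul(SZ, SZ)), mul(Z, mul(SSZ, SZ))))))))
  [29] S(S(S(S(S(add(mul(SZ, SZ), mul(Z, mul(SSZ, SZ))))))))
  [30] S(S(S(S(S(add(add(SZ, mul(Z, SZ)), mul(Z, mul(SSZ, SZ))))))))
  [31] S(S(S(S(S(add(S(add(Z, mul(Z, SZ))), mul(Z, mul(SSZ, SZ))))))))
  [32] S(S(S(S(S(S(add(add(Z, mul(Z, SZ)), mul(Z, mul(SSZ, SZ)))))))))
  [33] S(S(S(S(S(S(add(mul(Z, SZ), mul(Z, mul(SSZ, SZ)))))))))
  [34] S(S(S(S(S(S(add(Z, mul(Z, mul(SSZ, SZ)))))))))
  [35] S(S(S(S(S(S(mul(Z, mul(SSZ, SZ))))))))
  [36] S^6(Z)

Term B:
  start: mul(add(mul(SZ, Z), mul(SSZ, SZ)), SSSZ)
  [1] mul(add(add(Z, mul(Z, Z)), mul(SSZ, SZ)), SSSZ)
  [2] mul(add(mul(Z, Z), mul(SSZ, SZ)), SSSZ)
  [3] mul(add(Z, mul(SSZ, SZ)), SSSZ)
  [4] mul(mul(SSZ, SZ), SSSZ)
  [5] mul(add(SZ, mul(SZ, SZ)), SSSZ)
  [6] mul(S(add(Z, mul(SZ, SZ))), SSSZ)
  [7] add(SSSZ, mul(add(Z, mul(SZ, SZ)), SSSZ))
  [8] S(add(SSZ, mul(add(Z, mul(SZ, SZ)), SSSZ)))
  [9] S(S(add(SZ, mul(add(Z, mul(SZ, SZ)), SSSZ))))
  [10] S(S(S(add(Z, mul(add(Z, mul(SZ, SZ)), SSSZ)))))
  [11] S(S(S(mul(add(Z, mul(SZ, SZ)), SSSZ))))
  [12] S(S(S(mul(mul(SZ, SZ), SSSZ))))
  [13] S(S(S(mul(add(SZ, mul(Z, SZ)), SSSZ))))
  [14] S(S(S(mul(S(add(Z, mul(Z, SZ))), SSSZ))))
  [15] S(S(S(add(SSSZ, mul(add(Z, mul(Z, SZ)), SSSZ)))))
  [16] S(S(S(S(add(SSZ, mul(add(Z, mul(Z, SZ)), SSSZ))))))
  [17] S(S(S(S(S(add(SZ, mul(add(Z, mul(Z, SZ)), SSSZ)))))))
  [18] S(S(S(S(S(S(add(Z, mul(add(Z, mul(Z, SZ)), SSSZ))))))))
  [19] S(S(S(S(S(S(mul(add(Z, mul(Z, SZ)), SSSZ)))))))
  [20] S(S(S(S(S(S(mul(mul(Z, SZ), SSSZ)))))))
  [21] S(S(S(S(S(S(mul(Z, SSSZ)))))))
  [22] S^6(Z)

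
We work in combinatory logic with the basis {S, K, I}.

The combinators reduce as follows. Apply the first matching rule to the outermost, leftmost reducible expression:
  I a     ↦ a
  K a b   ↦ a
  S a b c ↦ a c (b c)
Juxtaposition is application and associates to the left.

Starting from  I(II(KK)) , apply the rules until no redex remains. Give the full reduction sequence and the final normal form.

Answer: normal form = KK  (in 3 steps)

Working:
  start: I(II(KK))
  step 1: II(KK)
  step 2: I(KK)
  step 3: KK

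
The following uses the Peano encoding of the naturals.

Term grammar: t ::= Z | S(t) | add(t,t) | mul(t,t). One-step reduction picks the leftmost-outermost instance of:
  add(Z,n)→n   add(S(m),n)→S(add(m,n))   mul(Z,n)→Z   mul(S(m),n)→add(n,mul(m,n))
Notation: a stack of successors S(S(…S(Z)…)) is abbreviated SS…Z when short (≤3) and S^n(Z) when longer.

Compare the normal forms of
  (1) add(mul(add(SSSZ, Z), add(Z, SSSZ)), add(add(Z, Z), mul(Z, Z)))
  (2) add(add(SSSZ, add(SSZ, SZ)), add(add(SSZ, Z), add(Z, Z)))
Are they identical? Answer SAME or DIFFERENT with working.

Answer: DIFFERENT — A ⇓ S^9(Z), B ⇓ S^8(Z)

Derivation:
Term A:
  start: add(mul(add(SSSZ, Z), add(Z, SSSZ)), add(add(Z, Z), mul(Z, Z)))
  step 1: add(mul(S(add(SSZ, Z)), add(Z, SSSZ)), add(add(Z, Z), mul(Z, Z)))
  step 2: add(add(add(Z, SSSZ), mul(add(SSZ, Z), add(Z, SSSZ))), add(add(Z, Z), mul(Z, Z)))
  step 3: add(add(SSSZ, mul(add(SSZ, Z), add(Z, SSSZ))), add(add(Z, Z), mul(Z, Z)))
  step 4: add(S(add(SSZ, mul(add(SSZ, Z), add(Z, SSSZ)))), add(add(Z, Z), mul(Z, Z)))
  step 5: S(add(add(SSZ, mul(add(SSZ, Z), add(Z, SSSZ))), add(add(Z, Z), mul(Z, Z))))
  step 6: S(add(S(add(SZ, mul(add(SSZ, Z), add(Z, SSSZ)))), add(add(Z, Z), mul(Z, Z))))
  step 7: S(S(add(add(SZ, mul(add(SSZ, Z), add(Z, SSSZ))), add(add(Z, Z), mul(Z, Z)))))
  step 8: S(S(add(S(add(Z, mul(add(SSZ, Z), add(Z, SSSZ)))), add(add(Z, Z), mul(Z, Z)))))
  step 9: S(S(S(add(add(Z, mul(add(SSZ, Z), add(Z, SSSZ))), add(add(Z, Z), mul(Z, Z))))))
  step 10: S(S(S(add(mul(add(SSZ, Z), add(Z, SSSZ)), add(add(Z, Z), mul(Z, Z))))))
  step 11: S(S(S(add(mul(S(add(SZ, Z)), add(Z, SSSZ)), add(add(Z, Z), mul(Z, Z))))))
  step 12: S(S(S(add(add(add(Z, SSSZ), mul(add(SZ, Z), add(Z, SSSZ))), add(add(Z, Z), mul(Z, Z))))))
  step 13: S(S(S(add(add(SSSZ, mul(add(SZ, Z), add(Z, SSSZ))), add(add(Z, Z), mul(Z, Z))))))
  step 14: S(S(S(add(S(add(SSZ, mul(add(SZ, Z), add(Z, SSSZ)))), add(add(Z, Z), mul(Z, Z))))))
  step 15: S(S(S(S(add(add(SSZ, mul(add(SZ, Z), add(Z, SSSZ))), add(add(Z, Z), mul(Z, Z)))))))
  step 16: S(S(S(S(add(S(add(SZ, mul(add(SZ, Z), add(Z, SSSZ)))), add(add(Z, Z), mul(Z, Z)))))))
  step 17: S(S(S(S(S(add(add(SZ, mul(add(SZ, Z), add(Z, SSSZ))), add(add(Z, Z), mul(Z, Z))))))))
  step 18: S(S(S(S(S(add(S(add(Z, mul(add(SZ, Z), add(Z, SSSZ)))), add(add(Z, Z), mul(Z, Z))))))))
  step 19: S(S(S(S(S(S(add(add(Z, mul(add(SZ, Z), add(Z, SSSZ))), add(add(Z, Z), mul(Z, Z)))))))))
  step 20: S(S(S(S(S(S(add(mul(add(SZ, Z), add(Z, SSSZ)), add(add(Z, Z), mul(Z, Z)))))))))
  step 21: S(S(S(S(S(S(add(mul(S(add(Z, Z)), add(Z, SSSZ)), add(add(Z, Z), mul(Z, Z)))))))))
  step 22: S(S(S(S(S(S(add(add(add(Z, SSSZ), mul(add(Z, Z), add(Z, SSSZ))), add(add(Z, Z), mul(Z, Z)))))))))
  step 23: S(S(S(S(S(S(add(add(SSSZ, mul(add(Z, Z), add(Z, SSSZ))), add(add(Z, Z), mul(Z, Z)))))))))
  step 24: S(S(S(S(S(S(add(S(add(SSZ, mul(add(Z, Z), add(Z, SSSZ)))), add(add(Z, Z), mul(Z, Z)))))))))
  step 25: S(S(S(S(S(S(S(add(add(SSZ, mul(add(Z, Z), add(Z, SSSZ))), add(add(Z, Z), mul(Z, Z))))))))))
  step 26: S(S(S(S(S(S(S(add(S(add(SZ, mul(add(Z, Z), add(Z, SSSZ)))), add(add(Z, Z), mul(Z, Z))))))))))
  step 27: S(S(S(S(S(S(S(S(add(add(SZ, mul(add(Z, Z), add(Z, SSSZ))), add(add(Z, Z), mul(Z, Z)))))))))))
  step 28: S(S(S(S(S(S(S(S(add(S(add(Z, mul(add(Z, Z), add(Z, SSSZ)))), add(add(Z, Z), mul(Z, Z)))))))))))
  step 29: S(S(S(S(S(S(S(S(S(add(add(Z, mul(add(Z, Z), add(Z, SSSZ))), add(add(Z, Z), mul(Z, Z))))))))))))
  step 30: S(S(S(S(S(S(S(S(S(add(mul(add(Z, Z), add(Z, SSSZ)), add(add(Z, Z), mul(Z, Z))))))))))))
  step 31: S(S(S(S(S(S(S(S(S(add(mul(Z, add(Z, SSSZ)), add(add(Z, Z), mul(Z, Z))))))))))))
  step 32: S(S(S(S(S(S(S(S(S(add(Z, add(add(Z, Z), mul(Z, Z))))))))))))
  step 33: S(S(S(S(S(S(S(S(S(add(add(Z, Z), mul(Z, Z)))))))))))
  step 34: S(S(S(S(S(S(S(S(S(add(Z, mul(Z, Z)))))))))))
  step 35: S(S(S(S(S(S(S(S(S(mul(Z, Z))))))))))
  step 36: S^9(Z)

Term B:
  start: add(add(SSSZ, add(SSZ, SZ)), add(add(SSZ, Z), add(Z, Z)))
  step 1: add(S(add(SSZ, add(SSZ, SZ))), add(add(SSZ, Z), add(Z, Z)))
  step 2: S(add(add(SSZ, add(SSZ, SZ)), add(add(SSZ, Z), add(Z, Z))))
  step 3: S(add(S(add(SZ, add(SSZ, SZ))), add(add(SSZ, Z), add(Z, Z))))
  step 4: S(S(add(add(SZ, add(SSZ, SZ)), add(add(SSZ, Z), add(Z, Z)))))
  step 5: S(S(add(S(add(Z, add(SSZ, SZ))), add(add(SSZ, Z), add(Z, Z)))))
  step 6: S(S(S(add(add(Z, add(SSZ, SZ)), add(add(SSZ, Z), add(Z, Z))))))
  step 7: S(S(S(add(add(SSZ, SZ), add(add(SSZ, Z), add(Z, Z))))))
  step 8: S(S(S(add(S(add(SZ, SZ)), add(add(SSZ, Z), add(Z, Z))))))
  step 9: S(S(S(S(add(add(SZ, SZ), add(add(SSZ, Z), add(Z, Z)))))))
  step 10: S(S(S(S(add(S(add(Z, SZ)), add(add(SSZ, Z), add(Z, Z)))))))
  step 11: S(S(S(S(S(add(add(Z, SZ), add(add(SSZ, Z), add(Z, Z))))))))
  step 12: S(S(S(S(S(add(SZ, add(add(SSZ, Z), add(Z, Z))))))))
  step 13: S(S(S(S(S(S(add(Z, add(add(SSZ, Z), add(Z, Z)))))))))
  step 14: S(S(S(S(S(S(add(add(SSZ, Z), add(Z, Z))))))))
  step 15: S(S(S(S(S(S(add(S(add(SZ, Z)), add(Z, Z))))))))
  step 16: S(S(S(S(S(S(S(add(add(SZ, Z), add(Z, Z)))))))))
  step 17: S(S(S(S(S(S(S(add(S(add(Z, Z)), add(Z, Z)))))))))
  step 18: S(S(S(S(S(S(S(S(add(add(Z, Z), add(Z, Z))))))))))
  step 19: S(S(S(S(S(S(S(S(add(Z, add(Z, Z))))))))))
  step 20: S(S(S(S(S(S(S(S(add(Z, Z)))))))))
  step 21: S^8(Z)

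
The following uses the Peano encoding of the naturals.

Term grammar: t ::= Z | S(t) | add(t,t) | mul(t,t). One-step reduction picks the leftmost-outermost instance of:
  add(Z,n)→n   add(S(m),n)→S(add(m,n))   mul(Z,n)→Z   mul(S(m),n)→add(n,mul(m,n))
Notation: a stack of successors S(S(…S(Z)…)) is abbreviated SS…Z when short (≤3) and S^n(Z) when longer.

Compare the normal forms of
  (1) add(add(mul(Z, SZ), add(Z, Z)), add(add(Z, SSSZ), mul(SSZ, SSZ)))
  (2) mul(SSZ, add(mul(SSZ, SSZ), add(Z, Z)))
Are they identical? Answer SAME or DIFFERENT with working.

Term A:
  start: add(add(mul(Z, SZ), add(Z, Z)), add(add(Z, SSSZ), mul(SSZ, SSZ)))
  →1  add(add(Z, add(Z, Z)), add(add(Z, SSSZ), mul(SSZ, SSZ)))
  →2  add(add(Z, Z), add(add(Z, SSSZ), mul(SSZ, SSZ)))
  →3  add(Z, add(add(Z, SSSZ), mul(SSZ, SSZ)))
  →4  add(add(Z, SSSZ), mul(SSZ, SSZ))
  →5  add(SSSZ, mul(SSZ, SSZ))
  →6  S(add(SSZ, mul(SSZ, SSZ)))
  →7  S(S(add(SZ, mul(SSZ, SSZ))))
  →8  S(S(S(add(Z, mul(SSZ, SSZ)))))
  →9  S(S(S(mul(SSZ, SSZ))))
  →10  S(S(S(add(SSZ, mul(SZ, SSZ)))))
  →11  S(S(S(S(add(SZ, mul(SZ, SSZ))))))
  →12  S(S(S(S(S(add(Z, mul(SZ, SSZ)))))))
  →13  S(S(S(S(S(mul(SZ, SSZ))))))
  →14  S(S(S(S(S(add(SSZ, mul(Z, SSZ)))))))
  →15  S(S(S(S(S(S(add(SZ, mul(Z, SSZ))))))))
  →16  S(S(S(S(S(S(S(add(Z, mul(Z, SSZ)))))))))
  →17  S(S(S(S(S(S(S(mul(Z, SSZ))))))))
  →18  S^7(Z)

Term B:
  start: mul(SSZ, add(mul(SSZ, SSZ), add(Z, Z)))
  →1  add(add(mul(SSZ, SSZ), add(Z, Z)), mul(SZ, add(mul(SSZ, SSZ), add(Z, Z))))
  →2  add(add(add(SSZ, mul(SZ, SSZ)), add(Z, Z)), mul(SZ, add(mul(SSZ, SSZ), add(Z, Z))))
  →3  add(add(S(add(SZ, mul(SZ, SSZ))), add(Z, Z)), mul(SZ, add(mul(SSZ, SSZ), add(Z, Z))))
  →4  add(S(add(add(SZ, mul(SZ, SSZ)), add(Z, Z))), mul(SZ, add(mul(SSZ, SSZ), add(Z, Z))))
  →5  S(add(add(add(SZ, mul(SZ, SSZ)), add(Z, Z)), mul(SZ, add(mul(SSZ, SSZ), add(Z, Z)))))
  →6  S(add(add(S(add(Z, mul(SZ, SSZ))), add(Z, Z)), mul(SZ, add(mul(SSZ, SSZ), add(Z, Z)))))
  →7  S(add(S(add(add(Z, mul(SZ, SSZ)), add(Z, Z))), mul(SZ, add(mul(SSZ, SSZ), add(Z, Z)))))
  →8  S(S(add(add(add(Z, mul(SZ, SSZ)), add(Z, Z)), mul(SZ, add(mul(SSZ, SSZ), add(Z, Z))))))
  →9  S(S(add(add(mul(SZ, SSZ), add(Z, Z)), mul(SZ, add(mul(SSZ, SSZ), add(Z, Z))))))
  →10  S(S(add(add(add(SSZ, mul(Z, SSZ)), add(Z, Z)), mul(SZ, add(mul(SSZ, SSZ), add(Z, Z))))))
  →11  S(S(add(add(S(add(SZ, mul(Z, SSZ))), add(Z, Z)), mul(SZ, add(mul(SSZ, SSZ), add(Z, Z))))))
  →12  S(S(add(S(add(add(SZ, mul(Z, SSZ)), add(Z, Z))), mul(SZ, add(mul(SSZ, SSZ), add(Z, Z))))))
  →13  S(S(S(add(add(add(SZ, mul(Z, SSZ)), add(Z, Z)), mul(SZ, add(mul(SSZ, SSZ), add(Z, Z)))))))
  →14  S(S(S(add(add(S(add(Z, mul(Z, SSZ))), add(Z, Z)), mul(SZ, add(mul(SSZ, SSZ), add(Z, Z)))))))
  →15  S(S(S(add(S(add(add(Z, mul(Z, SSZ)), add(Z, Z))), mul(SZ, add(mul(SSZ, SSZ), add(Z, Z)))))))
  →16  S(S(S(S(add(add(add(Z, mul(Z, SSZ)), add(Z, Z)), mul(SZ, add(mul(SSZ, SSZ), add(Z, Z))))))))
  →17  S(S(S(S(add(add(mul(Z, SSZ), add(Z, Z)), mul(SZ, add(mul(SSZ, SSZ), add(Z, Z))))))))
  →18  S(S(S(S(add(add(Z, add(Z, Z)), mul(SZ, add(mul(SSZ, SSZ), add(Z, Z))))))))
  →19  S(S(S(S(add(add(Z, Z), mul(SZ, add(mul(SSZ, SSZ), add(Z, Z))))))))
  →20  S(S(S(S(add(Z, mul(SZ, add(mul(SSZ, SSZ), add(Z, Z))))))))
  →21  S(S(S(S(mul(SZ, add(mul(SSZ, SSZ), add(Z, Z)))))))
  →22  S(S(S(S(add(add(mul(SSZ, SSZ), add(Z, Z)), mul(Z, add(mul(SSZ, SSZ), add(Z, Z))))))))
  →23  S(S(S(S(add(add(add(SSZ, mul(SZ, SSZ)), add(Z, Z)), mul(Z, add(mul(SSZ, SSZ), add(Z, Z))))))))
  →24  S(S(S(S(add(add(S(add(SZ, mul(SZ, SSZ))), add(Z, Z)), mul(Z, add(mul(SSZ, SSZ), add(Z, Z))))))))
  →25  S(S(S(S(add(S(add(add(SZ, mul(SZ, SSZ)), add(Z, Z))), mul(Z, add(mul(SSZ, SSZ), add(Z, Z))))))))
  →26  S(S(S(S(S(add(add(add(SZ, mul(SZ, SSZ)), add(Z, Z)), mul(Z, add(mul(SSZ, SSZ), add(Z, Z)))))))))
  →27  S(S(S(S(S(add(add(S(add(Z, mul(SZ, SSZ))), add(Z, Z)), mul(Z, add(mul(SSZ, SSZ), add(Z, Z)))))))))
  →28  S(S(S(S(S(add(S(add(add(Z, mul(SZ, SSZ)), add(Z, Z))), mul(Z, add(mul(SSZ, SSZ), add(Z, Z)))))))))
  →29  S(S(S(S(S(S(add(add(add(Z, mul(SZ, SSZ)), add(Z, Z)), mul(Z, add(mul(SSZ, SSZ), add(Z, Z))))))))))
  →30  S(S(S(S(S(S(add(add(mul(SZ, SSZ), add(Z, Z)), mul(Z, add(mul(SSZ, SSZ), add(Z, Z))))))))))
  →31  S(S(S(S(S(S(add(add(add(SSZ, mul(Z, SSZ)), add(Z, Z)), mul(Z, add(mul(SSZ, SSZ), add(Z, Z))))))))))
  →32  S(S(S(S(S(S(add(add(S(add(SZ, mul(Z, SSZ))), add(Z, Z)), mul(Z, add(mul(SSZ, SSZ), add(Z, Z))))))))))
  →33  S(S(S(S(S(S(add(S(add(add(SZ, mul(Z, SSZ)), add(Z, Z))), mul(Z, add(mul(SSZ, SSZ), add(Z, Z))))))))))
  →34  S(S(S(S(S(S(S(add(add(add(SZ, mul(Z, SSZ)), add(Z, Z)), mul(Z, add(mul(SSZ, SSZ), add(Z, Z)))))))))))
  →35  S(S(S(S(S(S(S(add(add(S(add(Z, mul(Z, SSZ))), add(Z, Z)), mul(Z, add(mul(SSZ, SSZ), add(Z, Z)))))))))))
  →36  S(S(S(S(S(S(S(add(S(add(add(Z, mul(Z, SSZ)), add(Z, Z))), mul(Z, add(mul(SSZ, SSZ), add(Z, Z)))))))))))
  →37  S(S(S(S(S(S(S(S(add(add(add(Z, mul(Z, SSZ)), add(Z, Z)), mul(Z, add(mul(SSZ, SSZ), add(Z, Z))))))))))))
  →38  S(S(S(S(S(S(S(S(add(add(mul(Z, SSZ), add(Z, Z)), mul(Z, add(mul(SSZ, SSZ), add(Z, Z))))))))))))
  →39  S(S(S(S(S(S(S(S(add(add(Z, add(Z, Z)), mul(Z, add(mul(SSZ, SSZ), add(Z, Z))))))))))))
  →40  S(S(S(S(S(S(S(S(add(add(Z, Z), mul(Z, add(mul(SSZ, SSZ), add(Z, Z))))))))))))
  →41  S(S(S(S(S(S(S(S(add(Z, mul(Z, add(mul(SSZ, SSZ), add(Z, Z))))))))))))
  →42  S(S(S(S(S(S(S(S(mul(Z, add(mul(SSZ, SSZ), add(Z, Z)))))))))))
  →43  S^8(Z)

Answer: DIFFERENT — A ⇓ S^7(Z), B ⇓ S^8(Z)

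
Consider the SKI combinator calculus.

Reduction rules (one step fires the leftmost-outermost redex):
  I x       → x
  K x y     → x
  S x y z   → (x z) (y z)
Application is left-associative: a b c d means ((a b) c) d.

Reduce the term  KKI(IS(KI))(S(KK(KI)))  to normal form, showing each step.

  start: KKI(IS(KI))(S(KK(KI)))
  →1  K(IS(KI))(S(KK(KI)))
  →2  IS(KI)
  →3  S(KI)

Answer: normal form = S(KI)  (in 3 steps)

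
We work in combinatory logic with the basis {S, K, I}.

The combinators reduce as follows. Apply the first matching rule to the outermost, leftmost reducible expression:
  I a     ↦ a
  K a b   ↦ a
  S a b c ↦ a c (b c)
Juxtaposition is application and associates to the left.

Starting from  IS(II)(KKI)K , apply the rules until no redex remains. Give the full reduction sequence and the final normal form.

  start: IS(II)(KKI)K
  →1  S(II)(KKI)K
  →2  IIK(KKIK)
  →3  IK(KKIK)
  →4  K(KKIK)
  →5  K(KK)

Answer: normal form = K(KK)  (in 5 steps)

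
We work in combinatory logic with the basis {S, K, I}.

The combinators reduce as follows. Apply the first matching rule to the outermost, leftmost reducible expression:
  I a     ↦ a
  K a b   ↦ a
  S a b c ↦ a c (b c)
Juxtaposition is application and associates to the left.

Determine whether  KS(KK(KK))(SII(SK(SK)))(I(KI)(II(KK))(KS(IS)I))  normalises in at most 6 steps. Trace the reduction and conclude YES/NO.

  start: KS(KK(KK))(SII(SK(SK)))(I(KI)(II(KK))(KS(IS)I))
  [1] S(SII(SK(SK)))(I(KI)(II(KK))(KS(IS)I))
  [2] S(I(SK(SK))(I(SK(SK))))(I(KI)(II(KK))(KS(IS)I))
  [3] S(SK(SK)(I(SK(SK))))(I(KI)(II(KK))(KS(IS)I))
  [4] S(K(I(SK(SK)))(SK(I(SK(SK)))))(I(KI)(II(KK))(KS(IS)I))
  [5] S(I(SK(SK)))(I(KI)(II(KK))(KS(IS)I))
  [6] S(SK(SK))(I(KI)(II(KK))(KS(IS)I))

Answer: NO — after 6 steps the term is S(SK(SK))(I(KI)(II(KK))(KS(IS)I)), not yet normal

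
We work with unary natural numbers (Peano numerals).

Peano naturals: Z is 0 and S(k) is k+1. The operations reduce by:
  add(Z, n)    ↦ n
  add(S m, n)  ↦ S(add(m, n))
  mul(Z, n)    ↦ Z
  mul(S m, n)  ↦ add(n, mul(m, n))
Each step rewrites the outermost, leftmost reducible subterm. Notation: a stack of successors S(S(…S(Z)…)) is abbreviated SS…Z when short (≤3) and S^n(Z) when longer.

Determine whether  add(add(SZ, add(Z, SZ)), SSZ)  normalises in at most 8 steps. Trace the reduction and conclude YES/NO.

Answer: YES — reaches normal form S^4(Z) in 6 ≤ 8 steps

Derivation:
  start: add(add(SZ, add(Z, SZ)), SSZ)
  [1] add(S(add(Z, add(Z, SZ))), SSZ)
  [2] S(add(add(Z, add(Z, SZ)), SSZ))
  [3] S(add(add(Z, SZ), SSZ))
  [4] S(add(SZ, SSZ))
  [5] S(S(add(Z, SSZ)))
  [6] S^4(Z)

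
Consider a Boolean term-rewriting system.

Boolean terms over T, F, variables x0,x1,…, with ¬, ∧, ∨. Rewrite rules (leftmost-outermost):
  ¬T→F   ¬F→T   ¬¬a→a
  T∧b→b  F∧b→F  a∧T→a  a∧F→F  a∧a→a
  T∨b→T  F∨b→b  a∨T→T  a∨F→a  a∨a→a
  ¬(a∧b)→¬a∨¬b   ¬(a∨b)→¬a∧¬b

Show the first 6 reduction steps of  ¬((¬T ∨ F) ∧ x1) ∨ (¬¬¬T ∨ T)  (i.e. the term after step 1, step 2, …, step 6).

  start: ¬((¬T ∨ F) ∧ x1) ∨ (¬¬¬T ∨ T)
  [1] (¬(¬T ∨ F) ∨ ¬x1) ∨ (¬¬¬T ∨ T)
  [2] ((¬¬T ∧ ¬F) ∨ ¬x1) ∨ (¬¬¬T ∨ T)
  [3] ((T ∧ ¬F) ∨ ¬x1) ∨ (¬¬¬T ∨ T)
  [4] (¬F ∨ ¬x1) ∨ (¬¬¬T ∨ T)
  [5] (T ∨ ¬x1) ∨ (¬¬¬T ∨ T)
  [6] T ∨ (¬¬¬T ∨ T)

Answer: after 6 steps: T ∨ (¬¬¬T ∨ T)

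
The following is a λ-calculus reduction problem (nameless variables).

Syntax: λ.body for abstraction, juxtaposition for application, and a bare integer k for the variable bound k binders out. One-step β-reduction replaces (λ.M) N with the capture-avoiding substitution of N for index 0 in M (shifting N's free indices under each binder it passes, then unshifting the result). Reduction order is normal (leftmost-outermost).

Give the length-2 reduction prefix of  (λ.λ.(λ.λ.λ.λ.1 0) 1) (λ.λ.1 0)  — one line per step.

Answer: after 2 steps: λ.λ.λ.λ.1 0

Working:
  start: (λ.λ.(λ.λ.λ.λ.1 0) 1) (λ.λ.1 0)
  step 1: λ.(λ.λ.λ.λ.1 0) (λ.λ.1 0)
  step 2: λ.λ.λ.λ.1 0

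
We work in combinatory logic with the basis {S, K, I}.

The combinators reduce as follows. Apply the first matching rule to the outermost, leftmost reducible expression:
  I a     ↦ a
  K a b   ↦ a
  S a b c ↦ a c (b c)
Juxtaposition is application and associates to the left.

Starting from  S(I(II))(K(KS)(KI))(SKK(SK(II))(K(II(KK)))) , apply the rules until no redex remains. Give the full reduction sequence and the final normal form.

  start: S(I(II))(K(KS)(KI))(SKK(SK(II))(K(II(KK))))
  [1] I(II)(SKK(SK(II))(K(II(KK))))(K(KS)(KI)(SKK(SK(II))(K(II(KK)))))
  [2] II(SKK(SK(II))(K(II(KK))))(K(KS)(KI)(SKK(SK(II))(K(II(KK)))))
  [3] I(SKK(SK(II))(K(II(KK))))(K(KS)(KI)(SKK(SK(II))(K(II(KK)))))
  [4] SKK(SK(II))(K(II(KK)))(K(KS)(KI)(SKK(SK(II))(K(II(KK)))))
  [5] K(SK(II))(K(SK(II)))(K(II(KK)))(K(KS)(KI)(SKK(SK(II))(K(II(KK)))))
  [6] SK(II)(K(II(KK)))(K(KS)(KI)(SKK(SK(II))(K(II(KK)))))
  [7] K(K(II(KK)))(II(K(II(KK))))(K(KS)(KI)(SKK(SK(II))(K(II(KK)))))
  [8] K(II(KK))(K(KS)(KI)(SKK(SK(II))(K(II(KK)))))
  [9] II(KK)
  [10] I(KK)
  [11] KK

Answer: normal form = KK  (in 11 steps)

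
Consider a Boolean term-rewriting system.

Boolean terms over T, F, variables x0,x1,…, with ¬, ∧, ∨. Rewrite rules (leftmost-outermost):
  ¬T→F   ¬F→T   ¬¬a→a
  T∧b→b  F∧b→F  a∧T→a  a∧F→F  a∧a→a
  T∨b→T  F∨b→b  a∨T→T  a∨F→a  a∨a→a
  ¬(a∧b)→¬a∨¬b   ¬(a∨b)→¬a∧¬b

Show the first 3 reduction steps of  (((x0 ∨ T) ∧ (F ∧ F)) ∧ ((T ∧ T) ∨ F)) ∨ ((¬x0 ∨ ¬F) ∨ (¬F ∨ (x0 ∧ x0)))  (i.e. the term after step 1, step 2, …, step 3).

  start: (((x0 ∨ T) ∧ (F ∧ F)) ∧ ((T ∧ T) ∨ F)) ∨ ((¬x0 ∨ ¬F) ∨ (¬F ∨ (x0 ∧ x0)))
  [1] ((T ∧ (F ∧ F)) ∧ ((T ∧ T) ∨ F)) ∨ ((¬x0 ∨ ¬F) ∨ (¬F ∨ (x0 ∧ x0)))
  [2] ((F ∧ F) ∧ ((T ∧ T) ∨ F)) ∨ ((¬x0 ∨ ¬F) ∨ (¬F ∨ (x0 ∧ x0)))
  [3] (F ∧ ((T ∧ T) ∨ F)) ∨ ((¬x0 ∨ ¬F) ∨ (¬F ∨ (x0 ∧ x0)))

Answer: after 3 steps: (F ∧ ((T ∧ T) ∨ F)) ∨ ((¬x0 ∨ ¬F) ∨ (¬F ∨ (x0 ∧ x0)))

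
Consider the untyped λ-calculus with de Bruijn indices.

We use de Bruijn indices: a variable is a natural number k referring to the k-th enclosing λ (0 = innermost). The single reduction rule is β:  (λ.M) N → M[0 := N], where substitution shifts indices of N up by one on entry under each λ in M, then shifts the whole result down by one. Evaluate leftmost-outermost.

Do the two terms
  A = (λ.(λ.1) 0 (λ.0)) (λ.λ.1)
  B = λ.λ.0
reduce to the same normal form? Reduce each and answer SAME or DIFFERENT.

Answer: SAME — A ⇓ λ.λ.0, B ⇓ λ.λ.0

Derivation:
Term A:
  start: (λ.(λ.1) 0 (λ.0)) (λ.λ.1)
  [1] (λ.λ.λ.1) (λ.λ.1) (λ.0)
  [2] (λ.λ.1) (λ.0)
  [3] λ.λ.0

Term B:
  start: λ.λ.0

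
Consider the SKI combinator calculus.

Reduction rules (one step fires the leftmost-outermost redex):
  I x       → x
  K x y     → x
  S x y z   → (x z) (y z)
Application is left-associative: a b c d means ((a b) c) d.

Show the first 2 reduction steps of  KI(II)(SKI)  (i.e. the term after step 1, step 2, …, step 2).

Answer: after 2 steps: SKI

Working:
  start: KI(II)(SKI)
  →1  I(SKI)
  →2  SKI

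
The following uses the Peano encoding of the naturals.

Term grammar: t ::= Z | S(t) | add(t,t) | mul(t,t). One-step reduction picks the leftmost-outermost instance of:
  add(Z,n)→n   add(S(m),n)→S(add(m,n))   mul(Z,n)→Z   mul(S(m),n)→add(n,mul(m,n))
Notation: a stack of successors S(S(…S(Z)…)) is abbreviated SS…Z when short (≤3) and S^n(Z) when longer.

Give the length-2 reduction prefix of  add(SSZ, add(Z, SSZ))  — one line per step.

  start: add(SSZ, add(Z, SSZ))
  →1  S(add(SZ, add(Z, SSZ)))
  →2  S(S(add(Z, add(Z, SSZ))))

Answer: after 2 steps: S(S(add(Z, add(Z, SSZ))))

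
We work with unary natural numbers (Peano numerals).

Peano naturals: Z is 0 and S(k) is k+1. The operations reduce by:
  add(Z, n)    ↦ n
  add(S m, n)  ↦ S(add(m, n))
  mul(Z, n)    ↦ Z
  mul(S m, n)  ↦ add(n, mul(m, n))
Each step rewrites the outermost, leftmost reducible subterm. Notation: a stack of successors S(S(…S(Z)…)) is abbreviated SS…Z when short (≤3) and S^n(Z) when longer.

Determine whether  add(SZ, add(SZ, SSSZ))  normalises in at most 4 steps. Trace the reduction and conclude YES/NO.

Answer: YES — reaches normal form S^5(Z) in 4 ≤ 4 steps

Reduction:
  start: add(SZ, add(SZ, SSSZ))
  →1  S(add(Z, add(SZ, SSSZ)))
  →2  S(add(SZ, SSSZ))
  →3  S(S(add(Z, SSSZ)))
  →4  S^5(Z)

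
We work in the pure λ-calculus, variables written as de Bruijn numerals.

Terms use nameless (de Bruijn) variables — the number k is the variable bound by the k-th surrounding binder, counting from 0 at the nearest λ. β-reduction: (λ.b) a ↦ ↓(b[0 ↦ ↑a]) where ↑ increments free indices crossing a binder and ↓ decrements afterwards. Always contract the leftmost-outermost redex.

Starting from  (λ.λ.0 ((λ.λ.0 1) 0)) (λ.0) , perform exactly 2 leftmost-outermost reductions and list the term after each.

Answer: after 2 steps: λ.0 (λ.0 1)

Reduction:
  start: (λ.λ.0 ((λ.λ.0 1) 0)) (λ.0)
  [1] λ.0 ((λ.λ.0 1) 0)
  [2] λ.0 (λ.0 1)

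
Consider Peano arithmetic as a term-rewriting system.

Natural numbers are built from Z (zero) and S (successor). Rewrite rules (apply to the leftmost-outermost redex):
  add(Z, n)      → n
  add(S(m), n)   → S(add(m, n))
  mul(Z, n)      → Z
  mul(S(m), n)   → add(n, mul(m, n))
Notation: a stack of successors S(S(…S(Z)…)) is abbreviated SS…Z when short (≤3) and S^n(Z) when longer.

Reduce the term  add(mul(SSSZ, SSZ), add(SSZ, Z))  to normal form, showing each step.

Answer: normal form = S^8(Z)  (in 23 steps)

Working:
  start: add(mul(SSSZ, SSZ), add(SSZ, Z))
  step 1: add(add(SSZ, mul(SSZ, SSZ)), add(SSZ, Z))
  step 2: add(S(add(SZ, mul(SSZ, SSZ))), add(SSZ, Z))
  step 3: S(add(add(SZ, mul(SSZ, SSZ)), add(SSZ, Z)))
  step 4: S(add(S(add(Z, mul(SSZ, SSZ))), add(SSZ, Z)))
  step 5: S(S(add(add(Z, mul(SSZ, SSZ)), add(SSZ, Z))))
  step 6: S(S(add(mul(SSZ, SSZ), add(SSZ, Z))))
  step 7: S(S(add(add(SSZ, mul(SZ, SSZ)), add(SSZ, Z))))
  step 8: S(S(add(S(add(SZ, mul(SZ, SSZ))), add(SSZ, Z))))
  step 9: S(S(S(add(add(SZ, mul(SZ, SSZ)), add(SSZ, Z)))))
  step 10: S(S(S(add(S(add(Z, mul(SZ, SSZ))), add(SSZ, Z)))))
  step 11: S(S(S(S(add(add(Z, mul(SZ, SSZ)), add(SSZ, Z))))))
  step 12: S(S(S(S(add(mul(SZ, SSZ), add(SSZ, Z))))))
  step 13: S(S(S(S(add(add(SSZ, mul(Z, SSZ)), add(SSZ, Z))))))
  step 14: S(S(S(S(add(S(add(SZ, mul(Z, SSZ))), add(SSZ, Z))))))
  step 15: S(S(S(S(S(add(add(SZ, mul(Z, SSZ)), add(SSZ, Z)))))))
  step 16: S(S(S(S(S(add(S(add(Z, mul(Z, SSZ))), add(SSZ, Z)))))))
  step 17: S(S(S(S(S(S(add(add(Z, mul(Z, SSZ)), add(SSZ, Z))))))))
  step 18: S(S(S(S(S(S(add(mul(Z, SSZ), add(SSZ, Z))))))))
  step 19: S(S(S(S(S(S(add(Z, add(SSZ, Z))))))))
  step 20: S(S(S(S(S(S(add(SSZ, Z)))))))
  step 21: S(S(S(S(S(S(S(add(SZ, Z))))))))
  step 22: S(S(S(S(S(S(S(S(add(Z, Z)))))))))
  step 23: S^8(Z)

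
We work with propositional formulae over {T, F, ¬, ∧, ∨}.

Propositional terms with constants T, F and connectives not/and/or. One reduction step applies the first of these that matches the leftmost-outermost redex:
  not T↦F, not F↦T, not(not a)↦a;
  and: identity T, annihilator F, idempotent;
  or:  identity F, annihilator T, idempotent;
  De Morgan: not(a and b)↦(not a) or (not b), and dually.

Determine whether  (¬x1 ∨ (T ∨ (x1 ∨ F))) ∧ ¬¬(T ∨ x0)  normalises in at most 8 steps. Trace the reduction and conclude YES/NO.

  start: (¬x1 ∨ (T ∨ (x1 ∨ F))) ∧ ¬¬(T ∨ x0)
  step 1: (¬x1 ∨ T) ∧ ¬¬(T ∨ x0)
  step 2: T ∧ ¬¬(T ∨ x0)
  step 3: ¬¬(T ∨ x0)
  step 4: T ∨ x0
  step 5: T

Answer: YES — reaches normal form T in 5 ≤ 8 steps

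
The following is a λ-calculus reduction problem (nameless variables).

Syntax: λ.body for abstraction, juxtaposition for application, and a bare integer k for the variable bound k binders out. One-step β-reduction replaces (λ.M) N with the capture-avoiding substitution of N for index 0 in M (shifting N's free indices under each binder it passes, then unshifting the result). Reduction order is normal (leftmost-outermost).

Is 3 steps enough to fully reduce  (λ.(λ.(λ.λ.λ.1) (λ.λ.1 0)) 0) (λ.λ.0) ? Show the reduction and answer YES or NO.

Answer: YES — reaches normal form λ.λ.1 in 3 ≤ 3 steps

Reduction:
  start: (λ.(λ.(λ.λ.λ.1) (λ.λ.1 0)) 0) (λ.λ.0)
  →1  (λ.(λ.λ.λ.1) (λ.λ.1 0)) (λ.λ.0)
  →2  (λ.λ.λ.1) (λ.λ.1 0)
  →3  λ.λ.1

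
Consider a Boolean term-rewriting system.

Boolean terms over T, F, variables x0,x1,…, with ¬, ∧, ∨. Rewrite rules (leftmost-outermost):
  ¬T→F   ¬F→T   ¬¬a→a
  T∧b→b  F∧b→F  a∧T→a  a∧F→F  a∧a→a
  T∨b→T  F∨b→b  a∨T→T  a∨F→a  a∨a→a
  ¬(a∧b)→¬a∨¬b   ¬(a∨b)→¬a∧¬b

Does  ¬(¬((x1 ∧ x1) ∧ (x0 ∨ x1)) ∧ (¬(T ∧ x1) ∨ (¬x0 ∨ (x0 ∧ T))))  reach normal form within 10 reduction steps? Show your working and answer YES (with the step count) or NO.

  start: ¬(¬((x1 ∧ x1) ∧ (x0 ∨ x1)) ∧ (¬(T ∧ x1) ∨ (¬x0 ∨ (x0 ∧ T))))
  →1  ¬¬((x1 ∧ x1) ∧ (x0 ∨ x1)) ∨ ¬(¬(T ∧ x1) ∨ (¬x0 ∨ (x0 ∧ T)))
  →2  ((x1 ∧ x1) ∧ (x0 ∨ x1)) ∨ ¬(¬(T ∧ x1) ∨ (¬x0 ∨ (x0 ∧ T)))
  →3  (x1 ∧ (x0 ∨ x1)) ∨ ¬(¬(T ∧ x1) ∨ (¬x0 ∨ (x0 ∧ T)))
  →4  (x1 ∧ (x0 ∨ x1)) ∨ (¬¬(T ∧ x1) ∧ ¬(¬x0 ∨ (x0 ∧ T)))
  →5  (x1 ∧ (x0 ∨ x1)) ∨ ((T ∧ x1) ∧ ¬(¬x0 ∨ (x0 ∧ T)))
  →6  (x1 ∧ (x0 ∨ x1)) ∨ (x1 ∧ ¬(¬x0 ∨ (x0 ∧ T)))
  →7  (x1 ∧ (x0 ∨ x1)) ∨ (x1 ∧ (¬¬x0 ∧ ¬(x0 ∧ T)))
  →8  (x1 ∧ (x0 ∨ x1)) ∨ (x1 ∧ (x0 ∧ ¬(x0 ∧ T)))
  →9  (x1 ∧ (x0 ∨ x1)) ∨ (x1 ∧ (x0 ∧ (¬x0 ∨ ¬T)))
  →10  (x1 ∧ (x0 ∨ x1)) ∨ (x1 ∧ (x0 ∧ (¬x0 ∨ F)))

Answer: NO — after 10 steps the term is (x1 ∧ (x0 ∨ x1)) ∨ (x1 ∧ (x0 ∧ (¬x0 ∨ F))), not yet normal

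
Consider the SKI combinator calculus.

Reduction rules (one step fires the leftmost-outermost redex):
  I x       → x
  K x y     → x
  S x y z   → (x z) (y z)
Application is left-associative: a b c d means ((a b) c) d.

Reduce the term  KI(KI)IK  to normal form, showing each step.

Answer: normal form = K  (in 3 steps)

Working:
  start: KI(KI)IK
  [1] IIK
  [2] IK
  [3] K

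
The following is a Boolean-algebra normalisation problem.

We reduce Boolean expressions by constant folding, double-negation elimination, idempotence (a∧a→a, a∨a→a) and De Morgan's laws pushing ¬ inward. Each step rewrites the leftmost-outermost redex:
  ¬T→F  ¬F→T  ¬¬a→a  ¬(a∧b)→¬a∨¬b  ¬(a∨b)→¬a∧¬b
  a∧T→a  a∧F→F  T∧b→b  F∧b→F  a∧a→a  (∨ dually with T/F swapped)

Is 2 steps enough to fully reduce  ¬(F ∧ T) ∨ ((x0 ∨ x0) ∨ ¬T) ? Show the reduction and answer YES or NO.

  start: ¬(F ∧ T) ∨ ((x0 ∨ x0) ∨ ¬T)
  step 1: (¬F ∨ ¬T) ∨ ((x0 ∨ x0) ∨ ¬T)
  step 2: (T ∨ ¬T) ∨ ((x0 ∨ x0) ∨ ¬T)

Answer: NO — after 2 steps the term is (T ∨ ¬T) ∨ ((x0 ∨ x0) ∨ ¬T), not yet normal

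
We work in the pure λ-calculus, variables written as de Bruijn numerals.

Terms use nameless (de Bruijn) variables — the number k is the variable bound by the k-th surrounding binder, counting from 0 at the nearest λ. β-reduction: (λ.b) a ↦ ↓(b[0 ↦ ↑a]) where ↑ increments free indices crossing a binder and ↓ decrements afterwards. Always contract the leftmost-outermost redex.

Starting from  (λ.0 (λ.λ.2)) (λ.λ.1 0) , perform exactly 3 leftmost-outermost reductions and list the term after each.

Answer: after 3 steps: λ.λ.λ.λ.1 0

Working:
  start: (λ.0 (λ.λ.2)) (λ.λ.1 0)
  →1  (λ.λ.1 0) (λ.λ.λ.λ.1 0)
  →2  λ.(λ.λ.λ.λ.1 0) 0
  →3  λ.λ.λ.λ.1 0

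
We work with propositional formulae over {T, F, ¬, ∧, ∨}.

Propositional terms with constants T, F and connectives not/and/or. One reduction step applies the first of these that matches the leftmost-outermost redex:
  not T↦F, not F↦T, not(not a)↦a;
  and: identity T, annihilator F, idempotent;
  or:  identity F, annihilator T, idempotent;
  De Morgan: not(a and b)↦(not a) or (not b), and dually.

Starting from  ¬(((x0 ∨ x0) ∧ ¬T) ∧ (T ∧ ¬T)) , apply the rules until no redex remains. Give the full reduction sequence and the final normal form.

Answer: normal form = T  (in 7 steps)

Reduction:
  start: ¬(((x0 ∨ x0) ∧ ¬T) ∧ (T ∧ ¬T))
  step 1: ¬((x0 ∨ x0) ∧ ¬T) ∨ ¬(T ∧ ¬T)
  step 2: (¬(x0 ∨ x0) ∨ ¬¬T) ∨ ¬(T ∧ ¬T)
  step 3: ((¬x0 ∧ ¬x0) ∨ ¬¬T) ∨ ¬(T ∧ ¬T)
  step 4: (¬x0 ∨ ¬¬T) ∨ ¬(T ∧ ¬T)
  step 5: (¬x0 ∨ T) ∨ ¬(T ∧ ¬T)
  step 6: T ∨ ¬(T ∧ ¬T)
  step 7: T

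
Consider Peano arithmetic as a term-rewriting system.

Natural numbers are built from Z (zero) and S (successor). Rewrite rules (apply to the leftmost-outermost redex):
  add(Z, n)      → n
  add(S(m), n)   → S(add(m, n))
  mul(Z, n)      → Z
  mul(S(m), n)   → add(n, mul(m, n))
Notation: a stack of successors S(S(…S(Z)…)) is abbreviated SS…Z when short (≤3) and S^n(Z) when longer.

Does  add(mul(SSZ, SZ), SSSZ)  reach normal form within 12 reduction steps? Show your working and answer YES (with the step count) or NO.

  start: add(mul(SSZ, SZ), SSSZ)
  step 1: add(add(SZ, mul(SZ, SZ)), SSSZ)
  step 2: add(S(add(Z, mul(SZ, SZ))), SSSZ)
  step 3: S(add(add(Z, mul(SZ, SZ)), SSSZ))
  step 4: S(add(mul(SZ, SZ), SSSZ))
  step 5: S(add(add(SZ, mul(Z, SZ)), SSSZ))
  step 6: S(add(S(add(Z, mul(Z, SZ))), SSSZ))
  step 7: S(S(add(add(Z, mul(Z, SZ)), SSSZ)))
  step 8: S(S(add(mul(Z, SZ), SSSZ)))
  step 9: S(S(add(Z, SSSZ)))
  step 10: S^5(Z)

Answer: YES — reaches normal form S^5(Z) in 10 ≤ 12 steps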